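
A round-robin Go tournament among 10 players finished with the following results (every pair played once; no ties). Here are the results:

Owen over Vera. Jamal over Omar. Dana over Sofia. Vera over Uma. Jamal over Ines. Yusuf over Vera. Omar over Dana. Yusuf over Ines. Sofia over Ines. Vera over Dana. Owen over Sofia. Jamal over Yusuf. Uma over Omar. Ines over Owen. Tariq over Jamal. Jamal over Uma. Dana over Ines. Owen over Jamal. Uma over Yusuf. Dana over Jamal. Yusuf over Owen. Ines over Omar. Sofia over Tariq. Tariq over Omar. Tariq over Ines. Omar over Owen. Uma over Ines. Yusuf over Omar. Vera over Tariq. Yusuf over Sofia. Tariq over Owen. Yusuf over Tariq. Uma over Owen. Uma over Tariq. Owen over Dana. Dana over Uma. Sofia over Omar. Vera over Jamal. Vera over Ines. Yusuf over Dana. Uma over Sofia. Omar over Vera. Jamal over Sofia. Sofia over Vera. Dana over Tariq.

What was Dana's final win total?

5

Dana's results: beat Sofia, Jamal, Uma, Tariq, Ines; lost to Yusuf, Omar, Vera, Owen.
That is 5 wins.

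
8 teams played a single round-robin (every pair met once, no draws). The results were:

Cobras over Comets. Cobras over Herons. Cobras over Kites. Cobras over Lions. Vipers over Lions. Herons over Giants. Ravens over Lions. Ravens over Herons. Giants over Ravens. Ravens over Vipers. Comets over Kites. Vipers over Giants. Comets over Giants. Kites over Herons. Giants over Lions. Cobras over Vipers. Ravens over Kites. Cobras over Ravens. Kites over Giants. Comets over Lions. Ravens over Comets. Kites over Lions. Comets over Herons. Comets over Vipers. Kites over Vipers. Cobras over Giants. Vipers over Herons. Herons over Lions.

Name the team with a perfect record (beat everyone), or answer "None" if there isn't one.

Cobras

Cobras has 7 wins out of 7 opponents — a perfect record.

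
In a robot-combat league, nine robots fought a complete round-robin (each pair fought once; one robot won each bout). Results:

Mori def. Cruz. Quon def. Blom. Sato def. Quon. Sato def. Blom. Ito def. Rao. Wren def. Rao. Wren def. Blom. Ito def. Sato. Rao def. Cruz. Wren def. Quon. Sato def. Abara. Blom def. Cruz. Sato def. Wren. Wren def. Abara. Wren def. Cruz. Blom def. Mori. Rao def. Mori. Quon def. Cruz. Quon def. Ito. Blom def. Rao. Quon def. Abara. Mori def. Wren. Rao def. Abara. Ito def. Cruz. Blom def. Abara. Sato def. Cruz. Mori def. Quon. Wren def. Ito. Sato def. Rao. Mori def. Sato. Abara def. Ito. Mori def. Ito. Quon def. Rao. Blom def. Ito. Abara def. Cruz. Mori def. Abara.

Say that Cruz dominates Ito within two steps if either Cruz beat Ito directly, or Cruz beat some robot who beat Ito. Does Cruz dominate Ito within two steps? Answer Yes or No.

No

Cruz did not beat Ito directly.
Cruz beat no one, so there is no intermediate robot.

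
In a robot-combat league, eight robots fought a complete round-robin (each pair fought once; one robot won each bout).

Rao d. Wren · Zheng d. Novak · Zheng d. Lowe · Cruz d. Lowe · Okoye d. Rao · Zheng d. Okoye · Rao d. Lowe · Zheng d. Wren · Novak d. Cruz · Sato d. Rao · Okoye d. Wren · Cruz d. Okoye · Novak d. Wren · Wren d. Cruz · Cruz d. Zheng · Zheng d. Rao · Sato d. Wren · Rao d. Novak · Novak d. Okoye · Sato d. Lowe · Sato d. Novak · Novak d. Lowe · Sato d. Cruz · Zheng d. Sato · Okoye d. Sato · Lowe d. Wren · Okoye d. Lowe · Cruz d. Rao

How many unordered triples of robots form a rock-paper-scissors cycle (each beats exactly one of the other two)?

Win totals: Lowe 1, Cruz 4, Zheng 6, Wren 1, Novak 4, Okoye 4, Sato 5, Rao 3.
A robot with w wins dominates both others in C(w,2) triples; summing gives 0 + 6 + 15 + 0 + 6 + 6 + 10 + 3 = 46 transitive triples.
Total triples C(8,3) = 56, so cyclic triples = 56 − 46 = 10.

10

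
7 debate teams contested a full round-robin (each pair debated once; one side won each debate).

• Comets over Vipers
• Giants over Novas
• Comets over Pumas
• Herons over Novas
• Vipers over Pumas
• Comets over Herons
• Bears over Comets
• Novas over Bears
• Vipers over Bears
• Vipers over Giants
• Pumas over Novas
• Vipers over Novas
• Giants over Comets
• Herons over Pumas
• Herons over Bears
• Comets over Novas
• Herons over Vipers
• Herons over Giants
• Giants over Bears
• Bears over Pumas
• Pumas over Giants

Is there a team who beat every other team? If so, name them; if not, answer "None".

None

Highest win total is Herons with 5 (out of 6 possible).
Herons lost to Comets, so no team went undefeated.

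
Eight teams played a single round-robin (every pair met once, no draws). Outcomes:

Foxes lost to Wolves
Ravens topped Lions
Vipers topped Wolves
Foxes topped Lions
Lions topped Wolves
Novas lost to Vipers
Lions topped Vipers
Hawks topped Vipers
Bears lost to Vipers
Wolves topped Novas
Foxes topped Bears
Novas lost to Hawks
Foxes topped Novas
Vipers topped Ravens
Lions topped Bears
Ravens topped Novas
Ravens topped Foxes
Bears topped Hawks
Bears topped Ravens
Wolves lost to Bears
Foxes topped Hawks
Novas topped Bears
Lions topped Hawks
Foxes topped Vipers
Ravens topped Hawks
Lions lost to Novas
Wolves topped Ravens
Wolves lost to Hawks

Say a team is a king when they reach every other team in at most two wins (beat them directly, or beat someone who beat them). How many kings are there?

7

Foxes reaches everyone (king).
Vipers reaches everyone (king).
Wolves reaches everyone (king).
Novas cannot reach Foxes in two steps.
Lions reaches everyone (king).
Bears reaches everyone (king).
Hawks reaches everyone (king).
Ravens reaches everyone (king).
Kings: Foxes, Vipers, Wolves, Lions, Bears, Hawks, Ravens — 7.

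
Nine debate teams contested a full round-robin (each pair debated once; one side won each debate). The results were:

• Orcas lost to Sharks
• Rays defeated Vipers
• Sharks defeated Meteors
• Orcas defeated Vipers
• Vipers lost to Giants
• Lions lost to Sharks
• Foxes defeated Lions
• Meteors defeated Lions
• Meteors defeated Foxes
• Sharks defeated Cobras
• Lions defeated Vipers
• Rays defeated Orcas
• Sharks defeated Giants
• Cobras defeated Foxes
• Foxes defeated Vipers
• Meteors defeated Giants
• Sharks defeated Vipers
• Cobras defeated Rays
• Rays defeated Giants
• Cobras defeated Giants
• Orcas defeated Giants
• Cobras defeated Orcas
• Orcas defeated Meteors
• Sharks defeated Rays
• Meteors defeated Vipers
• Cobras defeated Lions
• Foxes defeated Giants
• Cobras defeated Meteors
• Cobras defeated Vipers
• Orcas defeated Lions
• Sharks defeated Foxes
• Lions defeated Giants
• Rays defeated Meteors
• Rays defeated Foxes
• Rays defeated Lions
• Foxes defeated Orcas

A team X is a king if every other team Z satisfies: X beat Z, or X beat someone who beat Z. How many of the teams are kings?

Lions cannot reach Foxes, Meteors, Cobras, Rays, Orcas, Sharks in two steps.
Foxes cannot reach Cobras, Rays, Sharks in two steps.
Vipers cannot reach Lions, Foxes, Giants, Meteors, Cobras, Rays, Orcas, Sharks in two steps.
Giants cannot reach Lions, Foxes, Meteors, Cobras, Rays, Orcas, Sharks in two steps.
Meteors cannot reach Cobras, Rays, Sharks in two steps.
Cobras cannot reach Sharks in two steps.
Rays cannot reach Cobras, Sharks in two steps.
Orcas cannot reach Cobras, Rays, Sharks in two steps.
Sharks reaches everyone (king).
Kings: Sharks — 1.

1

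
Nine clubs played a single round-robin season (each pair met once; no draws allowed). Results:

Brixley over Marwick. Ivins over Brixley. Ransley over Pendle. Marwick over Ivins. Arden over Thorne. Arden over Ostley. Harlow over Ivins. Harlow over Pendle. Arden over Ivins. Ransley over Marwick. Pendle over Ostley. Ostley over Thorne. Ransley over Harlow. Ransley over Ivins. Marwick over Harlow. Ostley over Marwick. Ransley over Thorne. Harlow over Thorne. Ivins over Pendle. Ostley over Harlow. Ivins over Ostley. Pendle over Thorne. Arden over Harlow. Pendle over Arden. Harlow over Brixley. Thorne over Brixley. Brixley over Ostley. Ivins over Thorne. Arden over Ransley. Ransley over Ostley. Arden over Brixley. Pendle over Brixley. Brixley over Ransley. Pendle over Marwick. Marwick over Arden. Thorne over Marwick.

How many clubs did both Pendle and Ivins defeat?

3

Pendle beat: Arden, Brixley, Ostley, Marwick, Thorne.
Ivins beat: Brixley, Ostley, Pendle, Thorne.
Both beat: Brixley, Ostley, Thorne — 3.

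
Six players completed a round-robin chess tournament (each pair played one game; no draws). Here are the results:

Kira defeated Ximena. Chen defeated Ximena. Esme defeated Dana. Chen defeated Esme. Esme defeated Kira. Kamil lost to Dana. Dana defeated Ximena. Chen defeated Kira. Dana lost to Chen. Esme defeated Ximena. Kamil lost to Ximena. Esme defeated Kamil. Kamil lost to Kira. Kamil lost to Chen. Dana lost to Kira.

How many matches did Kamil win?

Kamil's results: beat no one; lost to Dana, Esme, Kira, Ximena, Chen.
That is 0 wins.

0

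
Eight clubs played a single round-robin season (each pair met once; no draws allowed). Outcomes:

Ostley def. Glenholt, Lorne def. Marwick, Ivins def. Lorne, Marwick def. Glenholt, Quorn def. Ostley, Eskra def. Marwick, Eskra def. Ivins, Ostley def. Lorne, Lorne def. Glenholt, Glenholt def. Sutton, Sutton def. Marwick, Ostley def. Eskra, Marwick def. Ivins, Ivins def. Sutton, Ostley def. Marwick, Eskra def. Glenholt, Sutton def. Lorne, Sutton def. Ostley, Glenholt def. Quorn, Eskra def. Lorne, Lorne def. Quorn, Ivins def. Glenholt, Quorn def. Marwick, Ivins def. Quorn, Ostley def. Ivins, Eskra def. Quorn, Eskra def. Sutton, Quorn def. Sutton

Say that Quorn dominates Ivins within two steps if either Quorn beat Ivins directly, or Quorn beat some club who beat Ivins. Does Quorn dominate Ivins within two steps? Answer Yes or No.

Quorn did not beat Ivins directly.
Quorn beat Ostley, Sutton, Marwick. Of those, Ostley beat Ivins.

Yes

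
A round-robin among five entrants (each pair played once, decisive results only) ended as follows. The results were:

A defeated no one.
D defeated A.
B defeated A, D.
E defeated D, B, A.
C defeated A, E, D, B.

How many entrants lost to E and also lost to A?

E beat: A, B, D.
A beat: no one.
No one was beaten by both.

0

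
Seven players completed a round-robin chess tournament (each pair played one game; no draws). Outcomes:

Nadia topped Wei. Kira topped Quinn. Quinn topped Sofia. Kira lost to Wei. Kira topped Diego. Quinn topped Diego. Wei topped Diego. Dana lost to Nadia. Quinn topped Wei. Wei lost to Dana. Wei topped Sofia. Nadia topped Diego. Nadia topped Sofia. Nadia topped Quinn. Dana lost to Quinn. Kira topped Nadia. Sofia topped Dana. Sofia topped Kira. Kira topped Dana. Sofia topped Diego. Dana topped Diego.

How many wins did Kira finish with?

4

Kira's results: beat Diego, Dana, Nadia, Quinn; lost to Sofia, Wei.
That is 4 wins.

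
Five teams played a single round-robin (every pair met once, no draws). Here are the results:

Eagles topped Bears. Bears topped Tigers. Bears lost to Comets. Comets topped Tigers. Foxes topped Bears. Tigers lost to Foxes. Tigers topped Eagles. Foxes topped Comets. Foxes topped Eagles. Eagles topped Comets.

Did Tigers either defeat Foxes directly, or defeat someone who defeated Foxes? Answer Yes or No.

No

Tigers did not beat Foxes directly.
Tigers beat Eagles, but each of them lost to Foxes. No two-step path.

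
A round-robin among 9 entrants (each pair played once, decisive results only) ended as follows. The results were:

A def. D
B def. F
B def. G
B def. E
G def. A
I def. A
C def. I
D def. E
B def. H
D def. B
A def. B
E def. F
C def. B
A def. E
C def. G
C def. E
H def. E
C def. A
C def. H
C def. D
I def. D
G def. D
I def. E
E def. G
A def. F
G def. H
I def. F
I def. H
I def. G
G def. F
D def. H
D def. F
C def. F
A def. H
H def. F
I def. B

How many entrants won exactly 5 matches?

1

Win totals: A 5, B 4, C 8, D 4, E 2, F 0, G 4, H 2, I 7.
Exactly 5: A — 1 entrant.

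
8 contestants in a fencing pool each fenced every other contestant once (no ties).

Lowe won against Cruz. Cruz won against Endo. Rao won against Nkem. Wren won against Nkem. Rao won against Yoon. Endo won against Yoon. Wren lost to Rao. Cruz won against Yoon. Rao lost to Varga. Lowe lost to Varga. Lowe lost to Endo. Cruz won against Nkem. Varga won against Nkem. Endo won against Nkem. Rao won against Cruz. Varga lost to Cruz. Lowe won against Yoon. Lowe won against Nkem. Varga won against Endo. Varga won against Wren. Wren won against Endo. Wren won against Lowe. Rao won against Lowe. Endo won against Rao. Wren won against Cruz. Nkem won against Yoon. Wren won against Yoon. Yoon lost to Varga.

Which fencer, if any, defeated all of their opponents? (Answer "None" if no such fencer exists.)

None

Highest win total is Varga with 6 (out of 7 possible).
Varga lost to Cruz, so no fencer went undefeated.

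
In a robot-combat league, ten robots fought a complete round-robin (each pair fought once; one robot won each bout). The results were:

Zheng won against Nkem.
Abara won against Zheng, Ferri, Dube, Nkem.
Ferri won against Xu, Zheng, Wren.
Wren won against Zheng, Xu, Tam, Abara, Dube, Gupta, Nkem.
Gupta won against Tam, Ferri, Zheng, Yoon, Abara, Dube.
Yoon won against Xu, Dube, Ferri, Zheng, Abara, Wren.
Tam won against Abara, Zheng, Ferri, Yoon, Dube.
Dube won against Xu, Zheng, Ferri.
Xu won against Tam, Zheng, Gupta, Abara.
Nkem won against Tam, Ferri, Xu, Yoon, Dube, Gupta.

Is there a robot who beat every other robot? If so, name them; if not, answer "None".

None

Highest win total is Wren with 7 (out of 9 possible).
Wren lost to Ferri, Yoon, so no robot went undefeated.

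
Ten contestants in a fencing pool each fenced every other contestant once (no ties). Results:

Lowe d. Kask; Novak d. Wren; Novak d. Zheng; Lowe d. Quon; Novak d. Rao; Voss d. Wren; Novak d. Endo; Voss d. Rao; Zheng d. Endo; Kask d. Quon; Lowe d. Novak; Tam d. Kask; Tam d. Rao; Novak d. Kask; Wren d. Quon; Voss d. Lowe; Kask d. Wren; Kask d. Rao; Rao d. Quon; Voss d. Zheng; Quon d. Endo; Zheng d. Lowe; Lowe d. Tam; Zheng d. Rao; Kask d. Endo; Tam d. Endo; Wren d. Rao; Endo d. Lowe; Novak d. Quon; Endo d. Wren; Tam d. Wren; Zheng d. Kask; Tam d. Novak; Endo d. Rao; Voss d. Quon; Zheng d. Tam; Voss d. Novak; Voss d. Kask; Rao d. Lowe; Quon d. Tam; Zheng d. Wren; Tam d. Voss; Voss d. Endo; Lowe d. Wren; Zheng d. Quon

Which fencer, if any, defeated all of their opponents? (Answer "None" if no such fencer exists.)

None

Highest win total is Voss with 8 (out of 9 possible).
Voss lost to Tam, so no fencer went undefeated.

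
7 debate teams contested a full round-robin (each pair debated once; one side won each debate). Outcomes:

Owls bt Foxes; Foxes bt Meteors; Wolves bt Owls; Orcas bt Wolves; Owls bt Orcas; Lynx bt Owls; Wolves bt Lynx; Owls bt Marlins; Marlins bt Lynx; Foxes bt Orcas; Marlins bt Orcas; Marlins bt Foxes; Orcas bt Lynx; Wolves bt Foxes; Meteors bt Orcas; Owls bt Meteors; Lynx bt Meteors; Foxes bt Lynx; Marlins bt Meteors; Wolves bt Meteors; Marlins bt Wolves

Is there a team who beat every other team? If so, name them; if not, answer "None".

Highest win total is Marlins with 5 (out of 6 possible).
Marlins lost to Owls, so no team went undefeated.

None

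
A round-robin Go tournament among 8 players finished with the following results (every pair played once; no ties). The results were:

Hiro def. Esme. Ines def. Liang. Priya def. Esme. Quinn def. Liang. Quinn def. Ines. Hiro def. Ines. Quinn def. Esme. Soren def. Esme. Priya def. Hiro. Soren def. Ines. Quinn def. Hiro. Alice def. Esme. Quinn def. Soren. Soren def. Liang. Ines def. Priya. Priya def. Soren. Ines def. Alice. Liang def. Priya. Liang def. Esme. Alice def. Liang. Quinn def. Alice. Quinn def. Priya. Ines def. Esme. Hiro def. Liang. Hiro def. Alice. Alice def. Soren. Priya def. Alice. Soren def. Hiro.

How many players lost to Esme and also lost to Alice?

Esme beat: no one.
Alice beat: Esme, Liang, Soren.
No one was beaten by both.

0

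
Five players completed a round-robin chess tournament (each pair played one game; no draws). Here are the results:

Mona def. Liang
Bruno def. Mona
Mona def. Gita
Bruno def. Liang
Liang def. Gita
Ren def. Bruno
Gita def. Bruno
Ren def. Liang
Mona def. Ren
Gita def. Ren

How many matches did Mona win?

Mona's results: beat Liang, Ren, Gita; lost to Bruno.
That is 3 wins.

3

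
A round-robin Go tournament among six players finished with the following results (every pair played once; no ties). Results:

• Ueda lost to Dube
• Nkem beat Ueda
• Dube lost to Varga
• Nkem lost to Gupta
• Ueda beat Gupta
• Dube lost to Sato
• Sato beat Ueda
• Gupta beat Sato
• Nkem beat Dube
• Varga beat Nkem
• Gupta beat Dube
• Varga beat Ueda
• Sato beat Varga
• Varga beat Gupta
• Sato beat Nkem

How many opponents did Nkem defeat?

Nkem's results: beat Dube, Ueda; lost to Gupta, Sato, Varga.
That is 2 wins.

2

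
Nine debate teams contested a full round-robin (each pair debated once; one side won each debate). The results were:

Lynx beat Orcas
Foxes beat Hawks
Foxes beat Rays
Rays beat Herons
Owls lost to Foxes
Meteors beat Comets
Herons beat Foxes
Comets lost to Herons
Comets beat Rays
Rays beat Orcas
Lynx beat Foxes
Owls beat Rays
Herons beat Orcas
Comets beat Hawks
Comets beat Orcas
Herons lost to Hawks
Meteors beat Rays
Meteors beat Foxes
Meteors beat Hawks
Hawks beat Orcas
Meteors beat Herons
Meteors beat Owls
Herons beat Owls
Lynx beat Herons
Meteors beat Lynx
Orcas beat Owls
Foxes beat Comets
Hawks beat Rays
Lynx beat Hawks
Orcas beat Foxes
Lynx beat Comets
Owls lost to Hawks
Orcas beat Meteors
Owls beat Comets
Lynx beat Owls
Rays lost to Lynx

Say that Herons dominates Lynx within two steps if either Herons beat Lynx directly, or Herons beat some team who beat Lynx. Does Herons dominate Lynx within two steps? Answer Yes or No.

Herons did not beat Lynx directly.
Herons beat Foxes, Orcas, Owls, Comets, but each of them lost to Lynx. No two-step path.

No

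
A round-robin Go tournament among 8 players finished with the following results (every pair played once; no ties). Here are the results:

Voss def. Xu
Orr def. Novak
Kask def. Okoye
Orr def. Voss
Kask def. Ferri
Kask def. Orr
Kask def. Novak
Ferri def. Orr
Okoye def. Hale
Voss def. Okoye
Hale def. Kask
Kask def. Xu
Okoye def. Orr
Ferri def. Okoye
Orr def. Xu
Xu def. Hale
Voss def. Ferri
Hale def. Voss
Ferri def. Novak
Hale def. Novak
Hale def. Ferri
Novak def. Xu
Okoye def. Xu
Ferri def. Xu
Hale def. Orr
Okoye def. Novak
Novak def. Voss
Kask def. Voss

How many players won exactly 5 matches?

1

Win totals: Voss 3, Orr 3, Ferri 4, Xu 1, Kask 6, Novak 2, Okoye 4, Hale 5.
Exactly 5: Hale — 1 player.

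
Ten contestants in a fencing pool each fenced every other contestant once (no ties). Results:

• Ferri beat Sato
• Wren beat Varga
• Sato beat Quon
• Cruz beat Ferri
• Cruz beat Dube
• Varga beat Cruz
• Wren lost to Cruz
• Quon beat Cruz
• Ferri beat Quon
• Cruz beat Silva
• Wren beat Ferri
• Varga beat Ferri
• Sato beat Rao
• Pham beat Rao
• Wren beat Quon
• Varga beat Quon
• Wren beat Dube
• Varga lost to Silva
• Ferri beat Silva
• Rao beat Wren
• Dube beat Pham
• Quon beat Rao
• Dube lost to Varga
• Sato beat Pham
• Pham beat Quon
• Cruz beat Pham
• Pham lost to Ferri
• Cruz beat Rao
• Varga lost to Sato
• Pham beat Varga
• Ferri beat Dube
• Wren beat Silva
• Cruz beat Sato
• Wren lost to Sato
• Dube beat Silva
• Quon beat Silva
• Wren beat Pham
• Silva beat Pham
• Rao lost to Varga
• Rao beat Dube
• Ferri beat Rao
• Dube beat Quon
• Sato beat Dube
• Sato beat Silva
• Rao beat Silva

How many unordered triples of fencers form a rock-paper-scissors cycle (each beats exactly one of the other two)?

25

Win totals: Varga 5, Rao 3, Ferri 6, Quon 3, Cruz 7, Sato 7, Silva 2, Wren 6, Pham 3, Dube 3.
A fencer with w wins dominates both others in C(w,2) triples; summing gives 10 + 3 + 15 + 3 + 21 + 21 + 1 + 15 + 3 + 3 = 95 transitive triples.
Total triples C(10,3) = 120, so cyclic triples = 120 − 95 = 25.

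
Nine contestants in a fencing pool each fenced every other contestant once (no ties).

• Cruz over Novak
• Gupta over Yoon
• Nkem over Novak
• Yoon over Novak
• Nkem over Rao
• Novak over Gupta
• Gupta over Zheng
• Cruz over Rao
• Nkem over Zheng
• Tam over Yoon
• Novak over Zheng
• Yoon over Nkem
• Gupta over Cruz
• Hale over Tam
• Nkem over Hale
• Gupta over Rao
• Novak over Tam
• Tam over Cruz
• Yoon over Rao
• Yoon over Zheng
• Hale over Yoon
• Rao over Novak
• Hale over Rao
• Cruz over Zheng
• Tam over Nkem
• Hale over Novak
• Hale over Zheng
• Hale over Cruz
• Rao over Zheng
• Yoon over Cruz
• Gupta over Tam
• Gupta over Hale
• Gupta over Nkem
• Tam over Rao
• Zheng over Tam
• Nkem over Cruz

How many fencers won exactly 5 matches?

Win totals: Yoon 5, Hale 6, Gupta 7, Tam 4, Novak 3, Zheng 1, Cruz 3, Nkem 5, Rao 2.
Exactly 5: Yoon, Nkem — 2 fencers.

2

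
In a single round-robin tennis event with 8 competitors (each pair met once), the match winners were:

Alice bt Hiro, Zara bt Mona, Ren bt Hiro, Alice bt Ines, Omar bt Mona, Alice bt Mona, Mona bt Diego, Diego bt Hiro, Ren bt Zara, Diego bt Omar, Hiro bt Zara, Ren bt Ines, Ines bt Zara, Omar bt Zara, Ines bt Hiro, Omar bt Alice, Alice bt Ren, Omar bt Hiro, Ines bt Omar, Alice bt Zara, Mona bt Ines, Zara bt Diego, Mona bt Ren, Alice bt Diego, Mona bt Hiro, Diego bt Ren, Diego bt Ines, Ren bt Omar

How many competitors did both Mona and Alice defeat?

Mona beat: Hiro, Diego, Ren, Ines.
Alice beat: Hiro, Mona, Diego, Ren, Ines, Zara.
Both beat: Hiro, Diego, Ren, Ines — 4.

4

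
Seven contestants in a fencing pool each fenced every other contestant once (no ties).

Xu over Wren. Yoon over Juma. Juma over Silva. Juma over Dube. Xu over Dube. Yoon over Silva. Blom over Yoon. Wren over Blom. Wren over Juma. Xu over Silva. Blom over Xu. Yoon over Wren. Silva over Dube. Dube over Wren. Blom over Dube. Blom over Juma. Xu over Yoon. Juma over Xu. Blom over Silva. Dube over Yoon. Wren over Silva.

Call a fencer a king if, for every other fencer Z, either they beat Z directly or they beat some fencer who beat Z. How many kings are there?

Silva cannot reach Blom, Juma, Xu in two steps.
Blom reaches everyone (king).
Wren reaches everyone (king).
Juma cannot reach Blom in two steps.
Dube cannot reach Xu in two steps.
Yoon reaches everyone (king).
Xu reaches everyone (king).
Kings: Blom, Wren, Yoon, Xu — 4.

4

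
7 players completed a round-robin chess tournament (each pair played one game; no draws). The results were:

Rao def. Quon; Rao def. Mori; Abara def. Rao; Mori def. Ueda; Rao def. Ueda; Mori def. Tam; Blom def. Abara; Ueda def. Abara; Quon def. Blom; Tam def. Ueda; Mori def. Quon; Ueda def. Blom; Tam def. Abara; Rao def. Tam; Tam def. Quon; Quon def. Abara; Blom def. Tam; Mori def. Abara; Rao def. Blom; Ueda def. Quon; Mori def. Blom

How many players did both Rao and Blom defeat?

1

Rao beat: Tam, Quon, Ueda, Mori, Blom.
Blom beat: Tam, Abara.
Both beat: Tam — 1.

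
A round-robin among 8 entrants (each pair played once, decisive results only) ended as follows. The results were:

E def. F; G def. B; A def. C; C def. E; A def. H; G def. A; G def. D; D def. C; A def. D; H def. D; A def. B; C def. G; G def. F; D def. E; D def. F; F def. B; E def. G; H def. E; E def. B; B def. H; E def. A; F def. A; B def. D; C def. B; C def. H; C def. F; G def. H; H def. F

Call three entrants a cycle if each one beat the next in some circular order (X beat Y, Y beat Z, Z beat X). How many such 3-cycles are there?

16

Win totals: A 4, B 2, C 5, D 3, E 4, F 2, G 5, H 3.
An entrant with w wins dominates both others in C(w,2) triples; summing gives 6 + 1 + 10 + 3 + 6 + 1 + 10 + 3 = 40 transitive triples.
Total triples C(8,3) = 56, so cyclic triples = 56 − 40 = 16.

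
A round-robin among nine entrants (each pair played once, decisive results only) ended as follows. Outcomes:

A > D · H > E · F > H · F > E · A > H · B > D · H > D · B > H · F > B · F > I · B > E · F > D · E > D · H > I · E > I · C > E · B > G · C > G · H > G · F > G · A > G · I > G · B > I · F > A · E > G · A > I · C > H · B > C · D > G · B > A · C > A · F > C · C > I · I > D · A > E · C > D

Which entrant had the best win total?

Win totals: A 5, B 7, C 6, D 1, E 3, F 8, G 0, H 4, I 2.
F leads with 8 wins (next highest: 7).

F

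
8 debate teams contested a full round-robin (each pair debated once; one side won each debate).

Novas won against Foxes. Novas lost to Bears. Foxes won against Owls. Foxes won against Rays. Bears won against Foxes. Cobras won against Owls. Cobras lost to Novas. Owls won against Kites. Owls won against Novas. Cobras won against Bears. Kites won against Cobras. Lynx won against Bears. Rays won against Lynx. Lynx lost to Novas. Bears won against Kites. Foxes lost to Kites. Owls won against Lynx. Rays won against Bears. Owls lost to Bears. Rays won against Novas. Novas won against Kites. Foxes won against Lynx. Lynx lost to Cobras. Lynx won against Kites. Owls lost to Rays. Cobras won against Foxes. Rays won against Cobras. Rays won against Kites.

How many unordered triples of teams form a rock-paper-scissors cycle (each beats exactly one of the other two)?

15

Win totals: Bears 4, Rays 6, Lynx 2, Cobras 4, Novas 4, Kites 2, Foxes 3, Owls 3.
A team with w wins dominates both others in C(w,2) triples; summing gives 6 + 15 + 1 + 6 + 6 + 1 + 3 + 3 = 41 transitive triples.
Total triples C(8,3) = 56, so cyclic triples = 56 − 41 = 15.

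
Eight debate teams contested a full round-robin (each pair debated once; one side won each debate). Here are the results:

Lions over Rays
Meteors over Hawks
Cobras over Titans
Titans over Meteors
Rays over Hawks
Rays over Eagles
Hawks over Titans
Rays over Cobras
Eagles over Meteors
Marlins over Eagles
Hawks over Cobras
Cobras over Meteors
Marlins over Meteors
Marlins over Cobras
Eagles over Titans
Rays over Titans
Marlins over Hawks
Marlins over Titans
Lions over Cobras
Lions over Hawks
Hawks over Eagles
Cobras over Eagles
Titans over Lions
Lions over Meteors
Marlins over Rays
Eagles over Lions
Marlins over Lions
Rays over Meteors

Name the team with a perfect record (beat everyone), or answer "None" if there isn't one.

Marlins has 7 wins out of 7 opponents — a perfect record.

Marlins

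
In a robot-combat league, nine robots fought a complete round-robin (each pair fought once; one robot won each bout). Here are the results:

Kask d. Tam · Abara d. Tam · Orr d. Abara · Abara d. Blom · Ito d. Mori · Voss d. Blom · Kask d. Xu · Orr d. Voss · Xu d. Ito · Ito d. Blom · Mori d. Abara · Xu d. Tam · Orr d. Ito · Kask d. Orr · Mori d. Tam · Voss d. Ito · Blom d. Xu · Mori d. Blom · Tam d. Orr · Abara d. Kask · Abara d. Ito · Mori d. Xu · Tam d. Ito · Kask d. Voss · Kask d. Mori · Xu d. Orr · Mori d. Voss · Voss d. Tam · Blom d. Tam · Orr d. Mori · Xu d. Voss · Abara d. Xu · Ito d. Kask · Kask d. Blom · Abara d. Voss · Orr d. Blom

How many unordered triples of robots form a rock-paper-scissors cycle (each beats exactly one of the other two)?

20

Win totals: Xu 4, Abara 6, Tam 2, Ito 3, Kask 6, Orr 5, Mori 5, Blom 2, Voss 3.
A robot with w wins dominates both others in C(w,2) triples; summing gives 6 + 15 + 1 + 3 + 15 + 10 + 10 + 1 + 3 = 64 transitive triples.
Total triples C(9,3) = 84, so cyclic triples = 84 − 64 = 20.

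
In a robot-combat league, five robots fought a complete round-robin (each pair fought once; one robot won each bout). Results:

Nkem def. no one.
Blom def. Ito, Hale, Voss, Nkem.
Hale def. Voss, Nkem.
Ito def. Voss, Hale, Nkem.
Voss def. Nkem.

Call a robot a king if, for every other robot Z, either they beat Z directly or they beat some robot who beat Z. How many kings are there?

Ito cannot reach Blom in two steps.
Blom reaches everyone (king).
Hale cannot reach Ito, Blom in two steps.
Voss cannot reach Ito, Blom, Hale in two steps.
Nkem cannot reach Ito, Blom, Hale, Voss in two steps.
Kings: Blom — 1.

1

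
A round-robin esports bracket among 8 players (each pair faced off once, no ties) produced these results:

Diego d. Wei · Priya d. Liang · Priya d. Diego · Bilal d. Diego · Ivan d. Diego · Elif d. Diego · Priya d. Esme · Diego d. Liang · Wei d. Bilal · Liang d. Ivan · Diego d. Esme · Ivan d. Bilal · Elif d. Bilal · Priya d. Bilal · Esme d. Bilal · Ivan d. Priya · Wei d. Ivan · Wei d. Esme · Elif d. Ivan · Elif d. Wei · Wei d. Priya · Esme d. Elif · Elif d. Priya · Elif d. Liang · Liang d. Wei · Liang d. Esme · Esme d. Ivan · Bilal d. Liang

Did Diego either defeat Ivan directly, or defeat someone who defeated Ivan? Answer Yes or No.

Yes

Diego did not beat Ivan directly.
Diego beat Liang, Wei, Esme. Of those, Liang beat Ivan.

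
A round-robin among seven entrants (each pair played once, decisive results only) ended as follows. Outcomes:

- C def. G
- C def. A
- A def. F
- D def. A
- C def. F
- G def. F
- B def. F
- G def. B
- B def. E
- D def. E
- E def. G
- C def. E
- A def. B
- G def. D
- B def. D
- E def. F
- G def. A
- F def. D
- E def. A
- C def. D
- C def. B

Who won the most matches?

C

Win totals: A 2, B 3, C 6, D 2, E 3, F 1, G 4.
C leads with 6 wins (next highest: 4).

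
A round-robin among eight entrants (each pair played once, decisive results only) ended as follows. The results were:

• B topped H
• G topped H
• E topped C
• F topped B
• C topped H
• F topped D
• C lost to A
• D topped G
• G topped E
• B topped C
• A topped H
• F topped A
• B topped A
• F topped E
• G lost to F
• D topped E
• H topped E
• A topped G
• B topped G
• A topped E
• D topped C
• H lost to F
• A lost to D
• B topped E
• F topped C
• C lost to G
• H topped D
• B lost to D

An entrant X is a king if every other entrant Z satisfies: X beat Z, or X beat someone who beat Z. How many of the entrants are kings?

1

A cannot reach B, F in two steps.
B cannot reach F in two steps.
C cannot reach A, B, F, G in two steps.
D cannot reach F in two steps.
E cannot reach A, B, D, F, G in two steps.
F reaches everyone (king).
G cannot reach A, B, F in two steps.
H cannot reach F in two steps.
Kings: F — 1.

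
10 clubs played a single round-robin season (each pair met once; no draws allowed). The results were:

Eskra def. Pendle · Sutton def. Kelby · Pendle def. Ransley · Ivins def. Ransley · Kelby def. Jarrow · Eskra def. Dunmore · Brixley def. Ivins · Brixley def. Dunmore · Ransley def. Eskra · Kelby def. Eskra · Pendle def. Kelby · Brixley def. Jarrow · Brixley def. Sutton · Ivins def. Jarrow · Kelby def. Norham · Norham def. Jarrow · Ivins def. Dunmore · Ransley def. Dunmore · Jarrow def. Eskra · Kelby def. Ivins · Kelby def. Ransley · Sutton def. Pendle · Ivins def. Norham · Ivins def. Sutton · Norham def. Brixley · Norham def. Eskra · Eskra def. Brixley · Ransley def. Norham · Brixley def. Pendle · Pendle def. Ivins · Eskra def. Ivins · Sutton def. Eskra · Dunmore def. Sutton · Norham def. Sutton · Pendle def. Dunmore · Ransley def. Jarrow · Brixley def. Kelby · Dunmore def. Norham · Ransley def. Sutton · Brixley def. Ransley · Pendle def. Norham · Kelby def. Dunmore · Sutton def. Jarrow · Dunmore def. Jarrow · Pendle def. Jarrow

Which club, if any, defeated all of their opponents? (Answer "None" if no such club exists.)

None

Highest win total is Brixley with 7 (out of 9 possible).
Brixley lost to Eskra, Norham, so no club went undefeated.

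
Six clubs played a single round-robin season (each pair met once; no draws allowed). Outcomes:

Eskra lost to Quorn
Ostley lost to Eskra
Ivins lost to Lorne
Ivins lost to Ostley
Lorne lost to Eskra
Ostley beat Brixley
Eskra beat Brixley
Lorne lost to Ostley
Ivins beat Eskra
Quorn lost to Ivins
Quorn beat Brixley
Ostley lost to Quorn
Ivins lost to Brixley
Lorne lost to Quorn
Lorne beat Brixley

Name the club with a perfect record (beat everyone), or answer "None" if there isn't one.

None

Highest win total is Quorn with 4 (out of 5 possible).
Quorn lost to Ivins, so no club went undefeated.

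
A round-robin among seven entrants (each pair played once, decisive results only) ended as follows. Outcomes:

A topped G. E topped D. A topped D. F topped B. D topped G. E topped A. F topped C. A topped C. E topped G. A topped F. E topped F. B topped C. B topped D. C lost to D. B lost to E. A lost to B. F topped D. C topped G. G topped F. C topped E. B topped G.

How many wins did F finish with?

F's results: beat B, C, D; lost to A, E, G.
That is 3 wins.

3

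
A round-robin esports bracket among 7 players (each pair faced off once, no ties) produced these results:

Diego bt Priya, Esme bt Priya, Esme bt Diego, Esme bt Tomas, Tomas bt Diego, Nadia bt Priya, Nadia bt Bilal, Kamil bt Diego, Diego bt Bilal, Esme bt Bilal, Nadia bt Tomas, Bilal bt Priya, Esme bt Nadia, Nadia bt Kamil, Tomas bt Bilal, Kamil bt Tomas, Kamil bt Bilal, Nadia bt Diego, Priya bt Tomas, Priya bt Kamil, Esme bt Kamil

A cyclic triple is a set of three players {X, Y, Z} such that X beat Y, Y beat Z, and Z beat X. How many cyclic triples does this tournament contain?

4

Win totals: Esme 6, Bilal 1, Nadia 5, Priya 2, Diego 2, Kamil 3, Tomas 2.
A player with w wins dominates both others in C(w,2) triples; summing gives 15 + 0 + 10 + 1 + 1 + 3 + 1 = 31 transitive triples.
Total triples C(7,3) = 35, so cyclic triples = 35 − 31 = 4.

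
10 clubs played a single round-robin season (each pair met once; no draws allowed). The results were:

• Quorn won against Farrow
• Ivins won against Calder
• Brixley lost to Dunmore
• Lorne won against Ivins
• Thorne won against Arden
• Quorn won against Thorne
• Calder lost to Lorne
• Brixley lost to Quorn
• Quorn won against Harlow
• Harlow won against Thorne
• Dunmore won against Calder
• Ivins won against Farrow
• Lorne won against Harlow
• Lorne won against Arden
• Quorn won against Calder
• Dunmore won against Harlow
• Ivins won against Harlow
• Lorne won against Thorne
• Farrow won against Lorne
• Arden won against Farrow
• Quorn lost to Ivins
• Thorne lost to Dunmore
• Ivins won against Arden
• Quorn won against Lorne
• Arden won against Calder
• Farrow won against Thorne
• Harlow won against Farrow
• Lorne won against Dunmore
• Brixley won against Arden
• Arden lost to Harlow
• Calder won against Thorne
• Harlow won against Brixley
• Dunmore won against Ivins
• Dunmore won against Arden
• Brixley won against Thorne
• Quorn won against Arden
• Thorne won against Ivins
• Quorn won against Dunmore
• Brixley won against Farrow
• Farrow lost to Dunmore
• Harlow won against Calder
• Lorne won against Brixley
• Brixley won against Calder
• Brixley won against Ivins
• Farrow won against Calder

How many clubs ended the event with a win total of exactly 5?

Win totals: Farrow 3, Lorne 7, Quorn 8, Harlow 5, Calder 1, Dunmore 7, Ivins 5, Brixley 5, Thorne 2, Arden 2.
Exactly 5: Harlow, Ivins, Brixley — 3 clubs.

3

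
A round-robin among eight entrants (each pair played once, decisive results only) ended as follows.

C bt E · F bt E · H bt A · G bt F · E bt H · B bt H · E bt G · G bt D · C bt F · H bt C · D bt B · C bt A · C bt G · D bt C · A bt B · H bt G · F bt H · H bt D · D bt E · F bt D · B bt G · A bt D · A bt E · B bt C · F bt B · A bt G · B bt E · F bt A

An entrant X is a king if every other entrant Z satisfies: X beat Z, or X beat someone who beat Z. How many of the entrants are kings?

7

A reaches everyone (king).
B reaches everyone (king).
C reaches everyone (king).
D reaches everyone (king).
E cannot reach B in two steps.
F reaches everyone (king).
G reaches everyone (king).
H reaches everyone (king).
Kings: A, B, C, D, F, G, H — 7.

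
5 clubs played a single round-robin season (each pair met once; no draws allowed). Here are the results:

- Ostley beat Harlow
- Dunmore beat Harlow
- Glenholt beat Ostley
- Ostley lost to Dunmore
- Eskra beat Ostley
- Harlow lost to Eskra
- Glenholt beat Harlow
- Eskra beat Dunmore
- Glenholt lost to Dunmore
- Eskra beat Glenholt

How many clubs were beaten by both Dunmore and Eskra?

Dunmore beat: Ostley, Glenholt, Harlow.
Eskra beat: Dunmore, Ostley, Glenholt, Harlow.
Both beat: Ostley, Glenholt, Harlow — 3.

3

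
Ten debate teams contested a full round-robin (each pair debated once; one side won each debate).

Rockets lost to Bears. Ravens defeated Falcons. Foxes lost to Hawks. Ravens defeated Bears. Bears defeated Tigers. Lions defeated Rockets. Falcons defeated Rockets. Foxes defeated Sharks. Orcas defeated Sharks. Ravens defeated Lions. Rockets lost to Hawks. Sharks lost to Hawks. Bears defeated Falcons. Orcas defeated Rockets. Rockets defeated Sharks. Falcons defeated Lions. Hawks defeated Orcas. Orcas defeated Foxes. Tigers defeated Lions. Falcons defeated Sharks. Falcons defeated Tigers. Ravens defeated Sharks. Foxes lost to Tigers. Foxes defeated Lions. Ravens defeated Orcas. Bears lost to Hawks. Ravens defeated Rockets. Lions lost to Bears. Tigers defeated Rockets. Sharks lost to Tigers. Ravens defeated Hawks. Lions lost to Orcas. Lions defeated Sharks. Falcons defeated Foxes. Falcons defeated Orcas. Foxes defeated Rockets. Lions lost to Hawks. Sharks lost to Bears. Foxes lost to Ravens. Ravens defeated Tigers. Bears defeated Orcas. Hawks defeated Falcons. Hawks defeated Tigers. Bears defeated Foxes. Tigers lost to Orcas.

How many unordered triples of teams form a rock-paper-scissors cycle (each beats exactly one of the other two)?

Win totals: Lions 2, Bears 7, Foxes 3, Orcas 5, Sharks 0, Ravens 9, Rockets 1, Falcons 6, Tigers 4, Hawks 8.
A team with w wins dominates both others in C(w,2) triples; summing gives 1 + 21 + 3 + 10 + 0 + 36 + 0 + 15 + 6 + 28 = 120 transitive triples.
Total triples C(10,3) = 120, so cyclic triples = 120 − 120 = 0.

0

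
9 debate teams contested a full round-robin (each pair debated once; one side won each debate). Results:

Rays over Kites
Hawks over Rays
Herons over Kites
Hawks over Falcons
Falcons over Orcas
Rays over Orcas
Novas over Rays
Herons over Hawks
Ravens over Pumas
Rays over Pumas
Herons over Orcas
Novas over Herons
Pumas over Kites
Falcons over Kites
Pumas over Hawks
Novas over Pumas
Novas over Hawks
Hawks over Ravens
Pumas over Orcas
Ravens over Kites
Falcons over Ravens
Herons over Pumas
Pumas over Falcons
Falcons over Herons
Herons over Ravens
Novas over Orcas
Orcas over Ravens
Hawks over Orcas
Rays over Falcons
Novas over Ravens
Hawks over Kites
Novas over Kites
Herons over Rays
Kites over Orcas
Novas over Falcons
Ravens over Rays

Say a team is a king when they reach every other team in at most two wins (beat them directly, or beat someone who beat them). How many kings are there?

Orcas cannot reach Novas, Herons, Hawks, Falcons in two steps.
Novas reaches everyone (king).
Kites cannot reach Novas, Pumas, Herons, Hawks, Rays, Falcons in two steps.
Pumas cannot reach Novas in two steps.
Herons cannot reach Novas in two steps.
Hawks cannot reach Novas in two steps.
Rays cannot reach Novas in two steps.
Falcons cannot reach Novas in two steps.
Ravens cannot reach Novas, Herons in two steps.
Kings: Novas — 1.

1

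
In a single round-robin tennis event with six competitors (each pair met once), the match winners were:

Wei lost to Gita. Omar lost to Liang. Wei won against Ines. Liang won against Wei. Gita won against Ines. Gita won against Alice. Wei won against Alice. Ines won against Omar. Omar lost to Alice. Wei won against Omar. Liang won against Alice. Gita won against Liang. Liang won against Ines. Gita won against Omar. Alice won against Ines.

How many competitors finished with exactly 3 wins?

1

Win totals: Liang 4, Wei 3, Omar 0, Ines 1, Alice 2, Gita 5.
Exactly 3: Wei — 1 competitor.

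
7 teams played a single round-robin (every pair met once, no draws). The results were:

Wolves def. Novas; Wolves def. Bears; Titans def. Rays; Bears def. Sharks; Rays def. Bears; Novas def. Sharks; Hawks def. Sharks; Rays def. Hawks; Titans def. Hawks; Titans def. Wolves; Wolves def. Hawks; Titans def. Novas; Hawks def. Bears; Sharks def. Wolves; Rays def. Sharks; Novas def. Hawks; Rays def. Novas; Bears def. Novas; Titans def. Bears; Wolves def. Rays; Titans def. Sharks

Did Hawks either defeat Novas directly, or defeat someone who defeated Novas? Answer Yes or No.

Yes

Hawks did not beat Novas directly.
Hawks beat Sharks, Bears. Of those, Bears beat Novas.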